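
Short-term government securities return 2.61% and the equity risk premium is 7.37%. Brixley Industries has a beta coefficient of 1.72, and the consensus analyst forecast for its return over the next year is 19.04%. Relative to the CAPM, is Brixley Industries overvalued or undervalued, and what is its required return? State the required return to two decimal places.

Required return = R_f + β·MRP = 2.61% + 1.72 × 7.37% = 15.29%
Forecast 19.04% > required 15.29% → the stock plots above the SML → undervalued.

Undervalued; required return 15.29%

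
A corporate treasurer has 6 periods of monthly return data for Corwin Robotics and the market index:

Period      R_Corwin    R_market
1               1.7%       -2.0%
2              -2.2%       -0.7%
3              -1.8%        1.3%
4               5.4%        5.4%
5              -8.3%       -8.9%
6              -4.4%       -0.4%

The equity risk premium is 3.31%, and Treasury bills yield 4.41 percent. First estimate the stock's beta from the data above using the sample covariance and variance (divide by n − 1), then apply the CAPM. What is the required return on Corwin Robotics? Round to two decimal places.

Mean R_i = (1.7 − 2.2 − 1.8 + 5.4 − 8.3 − 4.4) / 6 = -1.6000%
Mean R_m = (-2.0 − 0.7 + 1.3 + 5.4 − 8.9 − 0.4) / 6 = -0.8833%
Σ(R_i − R̄_i)(R_m − R̄_m) = 92.1100  ⇒  Cov = 92.1100 / 5 = 18.4220
Σ(R_m − R̄_m)² = 110.0283  ⇒  Var(R_m) = 110.0283 / 5 = 22.0057
β = Cov / Var(R_m) = 18.4220 / 22.0057 = 0.8371
E(R) = R_f + β × MRP = 4.41% + 0.8371 × 3.31% = 7.18%

7.18%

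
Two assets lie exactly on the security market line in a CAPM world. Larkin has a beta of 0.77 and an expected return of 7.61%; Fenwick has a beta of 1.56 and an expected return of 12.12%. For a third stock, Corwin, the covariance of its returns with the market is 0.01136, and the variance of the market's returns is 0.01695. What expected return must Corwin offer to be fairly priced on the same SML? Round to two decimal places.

7.04%

MRP = (12.12% − 7.61%) / (1.56 − 0.77) = 5.7089%
R_f = 7.61% − 0.77 × 5.7089% = 3.2141%
β_Corwin = Cov / Var(R_m) = 0.01136 / 0.01695 = 0.6702
E(R_Corwin) = R_f + β × MRP = 3.2141% + 0.6702 × 5.7089% = 7.04%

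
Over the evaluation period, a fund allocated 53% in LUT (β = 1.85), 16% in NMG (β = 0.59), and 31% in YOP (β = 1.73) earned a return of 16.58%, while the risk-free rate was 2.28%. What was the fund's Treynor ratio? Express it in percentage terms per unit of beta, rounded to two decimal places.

β_P = 0.53×1.85 + 0.16×0.59 + 0.31×1.73 = 1.6112
Treynor = (R_P − R_f) / β_P = (16.58% − 2.28%) / 1.6112 = 14.30% / 1.6112 = 8.88%

8.88%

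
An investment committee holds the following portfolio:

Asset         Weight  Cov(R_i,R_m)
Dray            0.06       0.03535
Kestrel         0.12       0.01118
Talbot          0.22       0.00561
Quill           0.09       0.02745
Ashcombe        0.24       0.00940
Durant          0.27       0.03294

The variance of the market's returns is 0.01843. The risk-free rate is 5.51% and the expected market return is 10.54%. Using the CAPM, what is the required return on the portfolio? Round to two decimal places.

10.51%

β_Dray = 0.03535 / 0.01843 = 1.9181
β_Kestrel = 0.01118 / 0.01843 = 0.6066
β_Talbot = 0.00561 / 0.01843 = 0.3044
β_Quill = 0.02745 / 0.01843 = 1.4894
β_Ashcombe = 0.00940 / 0.01843 = 0.5100
β_Durant = 0.03294 / 0.01843 = 1.7873
β_P = Σ w_i β_i = 0.06×1.9181 + 0.12×0.6066 + 0.22×0.3044 + 0.09×1.4894 + 0.24×0.5100 + 0.27×1.7873 = 0.9939
MRP = 10.54% − 5.51% = 5.03%
E(R_P) = R_f + β_P × MRP = 5.51% + 0.9939 × 5.03% = 10.51%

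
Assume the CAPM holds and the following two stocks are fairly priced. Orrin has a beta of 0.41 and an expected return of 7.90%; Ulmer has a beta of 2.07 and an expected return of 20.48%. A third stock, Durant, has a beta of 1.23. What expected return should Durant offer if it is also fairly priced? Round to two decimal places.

14.11%

MRP (SML slope) = (20.48% − 7.90%) / (2.07 − 0.41) = 12.58% / 1.66 = 7.5783%
R_f (intercept) = 7.90% − 0.41 × 7.5783% = 4.7929%
E(R_Durant) = R_f + β × MRP = 4.7929% + 1.23 × 7.5783% = 14.11%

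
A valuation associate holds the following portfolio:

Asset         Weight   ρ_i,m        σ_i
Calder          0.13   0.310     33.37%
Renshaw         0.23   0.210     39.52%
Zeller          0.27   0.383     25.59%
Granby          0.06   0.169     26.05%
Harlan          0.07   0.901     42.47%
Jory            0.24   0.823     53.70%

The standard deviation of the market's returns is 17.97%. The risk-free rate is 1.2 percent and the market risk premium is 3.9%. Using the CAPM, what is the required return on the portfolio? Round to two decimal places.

5.42%

β_Calder = 0.310 × 33.37% / 17.97% = 0.5757
β_Renshaw = 0.210 × 39.52% / 17.97% = 0.4618
β_Zeller = 0.383 × 25.59% / 17.97% = 0.5454
β_Granby = 0.169 × 26.05% / 17.97% = 0.2450
β_Harlan = 0.901 × 42.47% / 17.97% = 2.1294
β_Jory = 0.823 × 53.70% / 17.97% = 2.4594
β_P = Σ w_i β_i = 0.13×0.5757 + 0.23×0.4618 + 0.27×0.5454 + 0.06×0.2450 + 0.07×2.1294 + 0.24×2.4594 = 1.0823
E(R_P) = R_f + β_P × MRP = 1.2% + 1.0823 × 3.9% = 5.42%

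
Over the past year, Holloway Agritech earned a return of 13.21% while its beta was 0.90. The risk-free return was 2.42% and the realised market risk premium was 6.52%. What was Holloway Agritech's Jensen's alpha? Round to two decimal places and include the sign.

CAPM benchmark = R_f + β(R_m − R_f) = 2.42% + 0.90 × 6.52% = 8.2880%
α = actual − benchmark = 13.21% − 8.2880% = +4.92%

+4.92%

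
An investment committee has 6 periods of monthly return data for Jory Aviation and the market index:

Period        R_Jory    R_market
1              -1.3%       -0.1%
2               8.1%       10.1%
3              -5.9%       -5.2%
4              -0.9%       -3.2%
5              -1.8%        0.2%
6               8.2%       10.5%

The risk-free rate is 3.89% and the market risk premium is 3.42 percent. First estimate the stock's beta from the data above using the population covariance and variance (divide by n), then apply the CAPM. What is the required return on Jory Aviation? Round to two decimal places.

Mean R_i = (-1.3 + 8.1 − 5.9 − 0.9 − 1.8 + 8.2) / 6 = 1.0667%
Mean R_m = (-0.1 + 10.1 − 5.2 − 3.2 + 0.2 + 10.5) / 6 = 2.0500%
Σ(R_i − R̄_i)(R_m − R̄_m) = 188.1200  ⇒  Cov = 188.1200 / 6 = 31.3533
Σ(R_m − R̄_m)² = 224.3750  ⇒  Var(R_m) = 224.3750 / 6 = 37.3958
β = Cov / Var(R_m) = 31.3533 / 37.3958 = 0.8384
E(R) = R_f + β × MRP = 3.89% + 0.8384 × 3.42% = 6.76%

6.76%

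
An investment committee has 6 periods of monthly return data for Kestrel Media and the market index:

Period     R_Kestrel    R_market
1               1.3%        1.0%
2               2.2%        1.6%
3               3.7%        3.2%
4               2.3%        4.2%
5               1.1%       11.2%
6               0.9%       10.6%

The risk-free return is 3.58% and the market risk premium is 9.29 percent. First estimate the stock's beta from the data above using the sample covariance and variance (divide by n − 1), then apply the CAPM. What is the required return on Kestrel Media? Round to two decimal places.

2.40%

Mean R_i = (1.3 + 2.2 + 3.7 + 2.3 + 1.1 + 0.9) / 6 = 1.9167%
Mean R_m = (1.0 + 1.6 + 3.2 + 4.2 + 11.2 + 10.6) / 6 = 5.3000%
Σ(R_i − R̄_i)(R_m − R̄_m) = -12.7700  ⇒  Cov = -12.7700 / 5 = -2.5540
Σ(R_m − R̄_m)² = 100.7000  ⇒  Var(R_m) = 100.7000 / 5 = 20.1400
β = Cov / Var(R_m) = -2.5540 / 20.1400 = -0.1268
E(R) = R_f + β × MRP = 3.58% + -0.1268 × 9.29% = 2.40%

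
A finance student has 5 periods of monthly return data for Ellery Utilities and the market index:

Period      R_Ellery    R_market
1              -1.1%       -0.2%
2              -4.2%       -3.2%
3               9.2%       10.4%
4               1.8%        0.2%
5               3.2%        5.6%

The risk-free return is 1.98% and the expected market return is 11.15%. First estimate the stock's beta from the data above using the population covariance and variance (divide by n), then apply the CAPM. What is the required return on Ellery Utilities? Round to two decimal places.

Mean R_i = (-1.1 − 4.2 + 9.2 + 1.8 + 3.2) / 5 = 1.7800%
Mean R_m = (-0.2 − 3.2 + 10.4 + 0.2 + 5.6) / 5 = 2.5600%
Σ(R_i − R̄_i)(R_m − R̄_m) = 104.8360  ⇒  Cov = 104.8360 / 5 = 20.9672
Σ(R_m − R̄_m)² = 117.0720  ⇒  Var(R_m) = 117.0720 / 5 = 23.4144
β = Cov / Var(R_m) = 20.9672 / 23.4144 = 0.8955
MRP = 11.15% − 1.98% = 9.17%
E(R) = R_f + β × MRP = 1.98% + 0.8955 × 9.17% = 10.19%

10.19%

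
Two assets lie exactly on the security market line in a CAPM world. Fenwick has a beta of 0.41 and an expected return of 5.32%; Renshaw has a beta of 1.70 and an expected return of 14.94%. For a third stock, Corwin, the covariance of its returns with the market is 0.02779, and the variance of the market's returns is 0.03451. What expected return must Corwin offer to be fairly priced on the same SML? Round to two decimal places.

MRP = (14.94% − 5.32%) / (1.70 − 0.41) = 7.4574%
R_f = 5.32% − 0.41 × 7.4574% = 2.2625%
β_Corwin = Cov / Var(R_m) = 0.02779 / 0.03451 = 0.8053
E(R_Corwin) = R_f + β × MRP = 2.2625% + 0.8053 × 7.4574% = 8.27%

8.27%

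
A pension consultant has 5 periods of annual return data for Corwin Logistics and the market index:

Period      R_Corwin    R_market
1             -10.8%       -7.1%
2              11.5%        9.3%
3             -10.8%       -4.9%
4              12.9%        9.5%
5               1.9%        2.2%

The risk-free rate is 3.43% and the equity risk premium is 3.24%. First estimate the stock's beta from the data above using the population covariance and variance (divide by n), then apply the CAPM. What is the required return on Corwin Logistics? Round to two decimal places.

Mean R_i = (-10.8 + 11.5 − 10.8 + 12.9 + 1.9) / 5 = 0.9400%
Mean R_m = (-7.1 + 9.3 − 4.9 + 9.5 + 2.2) / 5 = 1.8000%
Σ(R_i − R̄_i)(R_m − R̄_m) = 354.8200  ⇒  Cov = 354.8200 / 5 = 70.9640
Σ(R_m − R̄_m)² = 239.8000  ⇒  Var(R_m) = 239.8000 / 5 = 47.9600
β = Cov / Var(R_m) = 70.9640 / 47.9600 = 1.4796
E(R) = R_f + β × MRP = 3.43% + 1.4796 × 3.24% = 8.22%

8.22%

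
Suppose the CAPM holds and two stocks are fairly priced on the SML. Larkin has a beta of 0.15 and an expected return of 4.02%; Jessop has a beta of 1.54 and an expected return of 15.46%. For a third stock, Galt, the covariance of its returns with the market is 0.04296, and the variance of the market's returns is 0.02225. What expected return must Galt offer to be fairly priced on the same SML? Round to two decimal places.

MRP = (15.46% − 4.02%) / (1.54 − 0.15) = 8.2302%
R_f = 4.02% − 0.15 × 8.2302% = 2.7855%
β_Galt = Cov / Var(R_m) = 0.04296 / 0.02225 = 1.9308
E(R_Galt) = R_f + β × MRP = 2.7855% + 1.9308 × 8.2302% = 18.68%

18.68%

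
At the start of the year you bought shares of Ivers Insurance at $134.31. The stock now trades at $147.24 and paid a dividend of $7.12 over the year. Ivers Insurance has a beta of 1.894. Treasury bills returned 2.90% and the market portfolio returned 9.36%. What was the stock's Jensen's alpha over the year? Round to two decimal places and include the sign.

Realised HPR = (P1 + D1 − P0) / P0 = (147.24 + 7.12 − 134.31) / 134.31 = 20.05 / 134.31 = 14.9282%
MRP = 9.36% − 2.90% = 6.46%
CAPM required = R_f + β·MRP = 2.90% + 1.894 × 6.46% = 15.13524%
α = realised − required = 14.9282% − 15.13524% = -0.21%

-0.21%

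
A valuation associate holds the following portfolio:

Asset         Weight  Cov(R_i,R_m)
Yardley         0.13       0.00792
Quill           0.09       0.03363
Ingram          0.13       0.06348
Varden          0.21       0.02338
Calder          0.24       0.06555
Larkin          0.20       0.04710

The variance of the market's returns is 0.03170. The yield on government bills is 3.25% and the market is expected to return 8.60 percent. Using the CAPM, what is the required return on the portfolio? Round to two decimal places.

β_Yardley = 0.00792 / 0.03170 = 0.2498
β_Quill = 0.03363 / 0.03170 = 1.0609
β_Ingram = 0.06348 / 0.03170 = 2.0025
β_Varden = 0.02338 / 0.03170 = 0.7375
β_Calder = 0.06555 / 0.03170 = 2.0678
β_Larkin = 0.04710 / 0.03170 = 1.4858
β_P = Σ w_i β_i = 0.13×0.2498 + 0.09×1.0609 + 0.13×2.0025 + 0.21×0.7375 + 0.24×2.0678 + 0.20×1.4858 = 1.3366
MRP = 8.60% − 3.25% = 5.35%
E(R_P) = R_f + β_P × MRP = 3.25% + 1.3366 × 5.35% = 10.40%

10.40%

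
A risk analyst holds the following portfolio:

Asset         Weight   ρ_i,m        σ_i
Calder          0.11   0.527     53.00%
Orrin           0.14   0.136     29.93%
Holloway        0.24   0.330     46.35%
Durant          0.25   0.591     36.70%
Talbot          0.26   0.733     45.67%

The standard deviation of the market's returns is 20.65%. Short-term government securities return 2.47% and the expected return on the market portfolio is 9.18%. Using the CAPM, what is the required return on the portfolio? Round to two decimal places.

β_Calder = 0.527 × 53.00% / 20.65% = 1.3526
β_Orrin = 0.136 × 29.93% / 20.65% = 0.1971
β_Holloway = 0.330 × 46.35% / 20.65% = 0.7407
β_Durant = 0.591 × 36.70% / 20.65% = 1.0503
β_Talbot = 0.733 × 45.67% / 20.65% = 1.6211
β_P = Σ w_i β_i = 0.11×1.3526 + 0.14×0.1971 + 0.24×0.7407 + 0.25×1.0503 + 0.26×1.6211 = 1.0382
MRP = 9.18% − 2.47% = 6.71%
E(R_P) = R_f + β_P × MRP = 2.47% + 1.0382 × 6.71% = 9.44%

9.44%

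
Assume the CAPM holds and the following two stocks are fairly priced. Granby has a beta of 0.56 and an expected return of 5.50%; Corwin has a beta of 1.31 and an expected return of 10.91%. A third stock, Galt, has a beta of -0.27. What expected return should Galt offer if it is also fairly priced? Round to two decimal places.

-0.49%

MRP (SML slope) = (10.91% − 5.50%) / (1.31 − 0.56) = 5.41% / 0.75 = 7.2133%
R_f (intercept) = 5.50% − 0.56 × 7.2133% = 1.4606%
E(R_Galt) = R_f + β × MRP = 1.4606% + -0.27 × 7.2133% = -0.49%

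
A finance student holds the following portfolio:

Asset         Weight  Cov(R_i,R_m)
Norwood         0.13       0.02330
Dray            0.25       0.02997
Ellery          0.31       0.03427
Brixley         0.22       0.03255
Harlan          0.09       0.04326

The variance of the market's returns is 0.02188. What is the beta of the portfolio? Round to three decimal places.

β_Norwood = 0.02330 / 0.02188 = 1.0649
β_Dray = 0.02997 / 0.02188 = 1.3697
β_Ellery = 0.03427 / 0.02188 = 1.5663
β_Brixley = 0.03255 / 0.02188 = 1.4877
β_Harlan = 0.04326 / 0.02188 = 1.9771
β_P = Σ w_i β_i = 0.13×1.0649 + 0.25×1.3697 + 0.31×1.5663 + 0.22×1.4877 + 0.09×1.9771 = 1.4716

1.472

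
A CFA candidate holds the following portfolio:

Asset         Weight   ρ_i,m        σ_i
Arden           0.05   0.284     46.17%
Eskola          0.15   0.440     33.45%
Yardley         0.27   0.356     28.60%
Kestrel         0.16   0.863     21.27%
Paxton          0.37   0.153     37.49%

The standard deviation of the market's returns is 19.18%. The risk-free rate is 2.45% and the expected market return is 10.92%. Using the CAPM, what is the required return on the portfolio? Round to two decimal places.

7.16%

β_Arden = 0.284 × 46.17% / 19.18% = 0.6836
β_Eskola = 0.440 × 33.45% / 19.18% = 0.7674
β_Yardley = 0.356 × 28.60% / 19.18% = 0.5308
β_Kestrel = 0.863 × 21.27% / 19.18% = 0.9570
β_Paxton = 0.153 × 37.49% / 19.18% = 0.2991
β_P = Σ w_i β_i = 0.05×0.6836 + 0.15×0.7674 + 0.27×0.5308 + 0.16×0.9570 + 0.37×0.2991 = 0.5564
MRP = 10.92% − 2.45% = 8.47%
E(R_P) = R_f + β_P × MRP = 2.45% + 0.5564 × 8.47% = 7.16%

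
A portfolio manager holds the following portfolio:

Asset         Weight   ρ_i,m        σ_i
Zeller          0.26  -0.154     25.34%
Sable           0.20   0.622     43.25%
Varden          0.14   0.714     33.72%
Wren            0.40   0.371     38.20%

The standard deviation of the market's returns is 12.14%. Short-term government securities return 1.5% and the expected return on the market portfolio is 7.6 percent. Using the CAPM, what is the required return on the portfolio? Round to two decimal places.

β_Zeller = -0.154 × 25.34% / 12.14% = -0.3214
β_Sable = 0.622 × 43.25% / 12.14% = 2.2159
β_Varden = 0.714 × 33.72% / 12.14% = 1.9832
β_Wren = 0.371 × 38.20% / 12.14% = 1.1674
β_P = Σ w_i β_i = 0.26×-0.3214 + 0.20×2.2159 + 0.14×1.9832 + 0.40×1.1674 = 1.1042
MRP = 7.6% − 1.5% = 6.10%
E(R_P) = R_f + β_P × MRP = 1.5% + 1.1042 × 6.1% = 8.24%

8.24%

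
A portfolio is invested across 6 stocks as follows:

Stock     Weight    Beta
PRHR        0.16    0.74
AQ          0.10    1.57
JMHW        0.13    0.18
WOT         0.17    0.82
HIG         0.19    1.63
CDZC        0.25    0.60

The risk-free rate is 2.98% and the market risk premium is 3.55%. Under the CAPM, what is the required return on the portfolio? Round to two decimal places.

β_P = Σ w_i β_i = 0.16×0.74 + 0.10×1.57 + 0.13×0.18 + 0.17×0.82 + 0.19×1.63 + 0.25×0.60 = 0.8979
E(R_P) = R_f + β_P × MRP = 2.98% + 0.8979 × 3.55% = 6.17%

6.17%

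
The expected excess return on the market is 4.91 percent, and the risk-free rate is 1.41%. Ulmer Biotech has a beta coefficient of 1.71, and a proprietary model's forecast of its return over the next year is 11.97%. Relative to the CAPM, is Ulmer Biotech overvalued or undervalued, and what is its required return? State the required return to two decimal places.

Required return = R_f + β·MRP = 1.41% + 1.71 × 4.91% = 9.81%
Forecast 11.97% > required 9.81% → the stock plots above the SML → undervalued.

Undervalued; required return 9.81%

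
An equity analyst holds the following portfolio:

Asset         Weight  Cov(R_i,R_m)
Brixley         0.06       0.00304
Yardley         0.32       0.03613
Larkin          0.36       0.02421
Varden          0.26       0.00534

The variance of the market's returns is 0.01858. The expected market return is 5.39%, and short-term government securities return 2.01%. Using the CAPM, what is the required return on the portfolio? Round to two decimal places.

β_Brixley = 0.00304 / 0.01858 = 0.1636
β_Yardley = 0.03613 / 0.01858 = 1.9446
β_Larkin = 0.02421 / 0.01858 = 1.3030
β_Varden = 0.00534 / 0.01858 = 0.2874
β_P = Σ w_i β_i = 0.06×0.1636 + 0.32×1.9446 + 0.36×1.3030 + 0.26×0.2874 = 1.1759
MRP = 5.39% − 2.01% = 3.38%
E(R_P) = R_f + β_P × MRP = 2.01% + 1.1759 × 3.38% = 5.98%

5.98%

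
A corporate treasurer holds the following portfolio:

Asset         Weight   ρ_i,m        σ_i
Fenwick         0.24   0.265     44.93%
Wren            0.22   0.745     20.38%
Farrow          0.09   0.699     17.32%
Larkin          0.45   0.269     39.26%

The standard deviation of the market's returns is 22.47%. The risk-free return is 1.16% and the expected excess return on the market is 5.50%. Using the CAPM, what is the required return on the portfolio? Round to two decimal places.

4.11%

β_Fenwick = 0.265 × 44.93% / 22.47% = 0.5299
β_Wren = 0.745 × 20.38% / 22.47% = 0.6757
β_Farrow = 0.699 × 17.32% / 22.47% = 0.5388
β_Larkin = 0.269 × 39.26% / 22.47% = 0.4700
β_P = Σ w_i β_i = 0.24×0.5299 + 0.22×0.6757 + 0.09×0.5388 + 0.45×0.4700 = 0.5358
E(R_P) = R_f + β_P × MRP = 1.16% + 0.5358 × 5.50% = 4.11%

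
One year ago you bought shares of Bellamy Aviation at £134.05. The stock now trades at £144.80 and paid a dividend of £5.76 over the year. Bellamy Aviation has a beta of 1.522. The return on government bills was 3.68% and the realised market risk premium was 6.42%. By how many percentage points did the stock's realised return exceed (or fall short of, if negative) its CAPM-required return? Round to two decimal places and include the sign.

-1.13%

Realised HPR = (P1 + D1 − P0) / P0 = (144.80 + 5.76 − 134.05) / 134.05 = 16.51 / 134.05 = 12.3163%
CAPM required = R_f + β·MRP = 3.68% + 1.522 × 6.42% = 13.45124%
α = realised − required = 12.3163% − 13.45124% = -1.13%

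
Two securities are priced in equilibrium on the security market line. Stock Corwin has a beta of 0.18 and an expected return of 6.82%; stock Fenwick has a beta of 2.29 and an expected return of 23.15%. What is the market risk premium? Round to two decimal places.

Both satisfy E(R) = R_f + β·MRP, so the slope of the SML is
MRP = (23.15% − 6.82%) / (2.29 − 0.18) = 16.33% / 2.11 = 7.7393%

7.74%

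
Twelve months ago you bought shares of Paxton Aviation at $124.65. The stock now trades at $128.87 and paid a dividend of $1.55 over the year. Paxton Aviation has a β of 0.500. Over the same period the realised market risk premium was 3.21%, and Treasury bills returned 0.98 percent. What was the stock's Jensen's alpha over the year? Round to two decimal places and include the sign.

+2.04%

Realised HPR = (P1 + D1 − P0) / P0 = (128.87 + 1.55 − 124.65) / 124.65 = 5.77 / 124.65 = 4.6290%
CAPM required = R_f + β·MRP = 0.98% + 0.500 × 3.21% = 2.58500%
α = realised − required = 4.6290% − 2.58500% = +2.04%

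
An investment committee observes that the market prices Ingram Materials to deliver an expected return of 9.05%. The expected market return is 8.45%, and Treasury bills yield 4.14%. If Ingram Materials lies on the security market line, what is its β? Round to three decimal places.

MRP = 8.45% − 4.14% = 4.31%
β = (E(R) − R_f) / MRP = (9.05% − 4.14%) / 4.31% = 4.91% / 4.31% = 1.139

1.139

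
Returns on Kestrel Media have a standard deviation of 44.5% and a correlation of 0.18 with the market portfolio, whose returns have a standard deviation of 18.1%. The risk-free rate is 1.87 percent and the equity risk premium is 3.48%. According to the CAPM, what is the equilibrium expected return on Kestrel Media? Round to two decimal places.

β = ρ × σ_i / σ_m = 0.18 × 44.5% / 18.1% = 0.4425
E(R) = 1.87% + 0.4425 × 3.48% = 3.41%

3.41%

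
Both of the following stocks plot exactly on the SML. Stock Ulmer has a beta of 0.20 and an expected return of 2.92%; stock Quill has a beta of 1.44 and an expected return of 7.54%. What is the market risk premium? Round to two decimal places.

Both satisfy E(R) = R_f + β·MRP, so the slope of the SML is
MRP = (7.54% − 2.92%) / (1.44 − 0.20) = 4.62% / 1.24 = 3.7258%

3.73%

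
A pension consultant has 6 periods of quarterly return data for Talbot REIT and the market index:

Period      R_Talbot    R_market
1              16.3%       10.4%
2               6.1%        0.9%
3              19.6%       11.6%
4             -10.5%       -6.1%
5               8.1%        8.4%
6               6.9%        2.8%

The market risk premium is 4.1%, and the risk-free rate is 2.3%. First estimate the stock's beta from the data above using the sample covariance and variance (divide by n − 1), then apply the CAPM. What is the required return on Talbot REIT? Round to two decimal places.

8.34%

Mean R_i = (16.3 + 6.1 + 19.6 − 10.5 + 8.1 + 6.9) / 6 = 7.7500%
Mean R_m = (10.4 + 0.9 + 11.6 − 6.1 + 8.4 + 2.8) / 6 = 4.6667%
Σ(R_i − R̄_i)(R_m − R̄_m) = 336.7800  ⇒  Cov = 336.7800 / 5 = 67.3560
Σ(R_m − R̄_m)² = 228.4733  ⇒  Var(R_m) = 228.4733 / 5 = 45.6947
β = Cov / Var(R_m) = 67.3560 / 45.6947 = 1.4740
E(R) = R_f + β × MRP = 2.3% + 1.4740 × 4.1% = 8.34%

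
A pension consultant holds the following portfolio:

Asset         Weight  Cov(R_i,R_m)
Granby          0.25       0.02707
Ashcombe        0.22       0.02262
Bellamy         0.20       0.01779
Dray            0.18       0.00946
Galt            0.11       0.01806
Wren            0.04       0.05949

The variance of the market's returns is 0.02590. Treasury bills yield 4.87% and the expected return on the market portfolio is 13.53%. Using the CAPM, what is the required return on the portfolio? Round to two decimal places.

12.02%

β_Granby = 0.02707 / 0.02590 = 1.0452
β_Ashcombe = 0.02262 / 0.02590 = 0.8734
β_Bellamy = 0.01779 / 0.02590 = 0.6869
β_Dray = 0.00946 / 0.02590 = 0.3653
β_Galt = 0.01806 / 0.02590 = 0.6973
β_Wren = 0.05949 / 0.02590 = 2.2969
β_P = Σ w_i β_i = 0.25×1.0452 + 0.22×0.8734 + 0.20×0.6869 + 0.18×0.3653 + 0.11×0.6973 + 0.04×2.2969 = 0.8252
MRP = 13.53% − 4.87% = 8.66%
E(R_P) = R_f + β_P × MRP = 4.87% + 0.8252 × 8.66% = 12.02%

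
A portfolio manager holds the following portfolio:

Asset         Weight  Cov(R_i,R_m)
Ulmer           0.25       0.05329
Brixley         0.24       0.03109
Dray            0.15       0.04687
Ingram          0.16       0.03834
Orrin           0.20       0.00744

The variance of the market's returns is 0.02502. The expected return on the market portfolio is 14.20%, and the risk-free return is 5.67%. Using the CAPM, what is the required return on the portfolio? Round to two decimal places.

17.75%

β_Ulmer = 0.05329 / 0.02502 = 2.1299
β_Brixley = 0.03109 / 0.02502 = 1.2426
β_Dray = 0.04687 / 0.02502 = 1.8733
β_Ingram = 0.03834 / 0.02502 = 1.5324
β_Orrin = 0.00744 / 0.02502 = 0.2974
β_P = Σ w_i β_i = 0.25×2.1299 + 0.24×1.2426 + 0.15×1.8733 + 0.16×1.5324 + 0.20×0.2974 = 1.4164
MRP = 14.20% − 5.67% = 8.53%
E(R_P) = R_f + β_P × MRP = 5.67% + 1.4164 × 8.53% = 17.75%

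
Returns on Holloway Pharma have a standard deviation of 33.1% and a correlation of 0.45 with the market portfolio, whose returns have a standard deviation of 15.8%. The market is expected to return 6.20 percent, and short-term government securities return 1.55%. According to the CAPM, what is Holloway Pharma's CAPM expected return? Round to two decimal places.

β = ρ × σ_i / σ_m = 0.45 × 33.1% / 15.8% = 0.9427
MRP = 6.20% − 1.55% = 4.65%
E(R) = 1.55% + 0.9427 × 4.65% = 5.93%

5.93%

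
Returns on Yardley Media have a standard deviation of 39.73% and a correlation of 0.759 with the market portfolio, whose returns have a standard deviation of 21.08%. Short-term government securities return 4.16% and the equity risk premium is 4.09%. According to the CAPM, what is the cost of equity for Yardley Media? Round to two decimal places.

10.01%

β = ρ × σ_i / σ_m = 0.759 × 39.73% / 21.08% = 1.4305
E(R) = 4.16% + 1.4305 × 4.09% = 10.01%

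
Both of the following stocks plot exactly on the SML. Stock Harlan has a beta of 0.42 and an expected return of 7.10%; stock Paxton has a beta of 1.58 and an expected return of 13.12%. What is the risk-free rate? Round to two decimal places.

4.92%

Both satisfy E(R) = R_f + β·MRP, so the slope of the SML is
MRP = (13.12% − 7.10%) / (1.58 − 0.42) = 6.02% / 1.16 = 5.1897%
R_f = E(R_Harlan) − β_Harlan·MRP = 7.10% − 0.42 × 5.1897% = 4.9203%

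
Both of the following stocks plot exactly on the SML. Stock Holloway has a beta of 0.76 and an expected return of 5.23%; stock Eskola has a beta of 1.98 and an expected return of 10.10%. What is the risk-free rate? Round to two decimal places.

Both satisfy E(R) = R_f + β·MRP, so the slope of the SML is
MRP = (10.10% − 5.23%) / (1.98 − 0.76) = 4.87% / 1.22 = 3.9918%
R_f = E(R_Holloway) − β_Holloway·MRP = 5.23% − 0.76 × 3.9918% = 2.1962%

2.20%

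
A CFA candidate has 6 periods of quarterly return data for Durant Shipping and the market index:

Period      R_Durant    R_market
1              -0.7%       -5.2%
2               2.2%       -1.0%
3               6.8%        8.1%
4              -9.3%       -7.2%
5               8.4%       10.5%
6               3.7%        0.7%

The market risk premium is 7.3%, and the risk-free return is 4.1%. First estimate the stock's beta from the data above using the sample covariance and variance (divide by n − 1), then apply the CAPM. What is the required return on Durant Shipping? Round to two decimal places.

10.03%

Mean R_i = (-0.7 + 2.2 + 6.8 − 9.3 + 8.4 + 3.7) / 6 = 1.8500%
Mean R_m = (-5.2 − 1.0 + 8.1 − 7.2 + 10.5 + 0.7) / 6 = 0.9833%
Σ(R_i − R̄_i)(R_m − R̄_m) = 203.3550  ⇒  Cov = 203.3550 / 5 = 40.6710
Σ(R_m − R̄_m)² = 250.4283  ⇒  Var(R_m) = 250.4283 / 5 = 50.0857
β = Cov / Var(R_m) = 40.6710 / 50.0857 = 0.8120
E(R) = R_f + β × MRP = 4.1% + 0.8120 × 7.3% = 10.03%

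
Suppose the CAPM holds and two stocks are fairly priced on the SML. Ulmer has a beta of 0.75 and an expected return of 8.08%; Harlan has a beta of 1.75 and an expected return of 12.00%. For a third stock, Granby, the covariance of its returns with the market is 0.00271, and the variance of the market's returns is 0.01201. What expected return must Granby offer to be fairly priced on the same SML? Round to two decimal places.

6.02%

MRP = (12.00% − 8.08%) / (1.75 − 0.75) = 3.9200%
R_f = 8.08% − 0.75 × 3.9200% = 5.1400%
β_Granby = Cov / Var(R_m) = 0.00271 / 0.01201 = 0.2256
E(R_Granby) = R_f + β × MRP = 5.1400% + 0.2256 × 3.9200% = 6.02%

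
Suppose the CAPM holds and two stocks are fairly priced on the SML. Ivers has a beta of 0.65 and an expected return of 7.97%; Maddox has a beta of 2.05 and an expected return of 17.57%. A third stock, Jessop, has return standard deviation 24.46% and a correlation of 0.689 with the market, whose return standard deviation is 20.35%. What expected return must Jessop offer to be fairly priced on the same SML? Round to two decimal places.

9.19%

MRP = (17.57% − 7.97%) / (2.05 − 0.65) = 6.8571%
R_f = 7.97% − 0.65 × 6.8571% = 3.5129%
β_Jessop = ρ·σ_i/σ_m = 0.689 × 24.46 / 20.35 = 0.8282
E(R_Jessop) = R_f + β × MRP = 3.5129% + 0.8282 × 6.8571% = 9.19%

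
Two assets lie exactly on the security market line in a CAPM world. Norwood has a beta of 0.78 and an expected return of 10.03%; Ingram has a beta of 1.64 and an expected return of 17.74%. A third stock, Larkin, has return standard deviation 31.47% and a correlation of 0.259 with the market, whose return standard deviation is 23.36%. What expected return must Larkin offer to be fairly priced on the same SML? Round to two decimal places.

MRP = (17.74% − 10.03%) / (1.64 − 0.78) = 8.9651%
R_f = 10.03% − 0.78 × 8.9651% = 3.0372%
β_Larkin = ρ·σ_i/σ_m = 0.259 × 31.47 / 23.36 = 0.3489
E(R_Larkin) = R_f + β × MRP = 3.0372% + 0.3489 × 8.9651% = 6.17%

6.17%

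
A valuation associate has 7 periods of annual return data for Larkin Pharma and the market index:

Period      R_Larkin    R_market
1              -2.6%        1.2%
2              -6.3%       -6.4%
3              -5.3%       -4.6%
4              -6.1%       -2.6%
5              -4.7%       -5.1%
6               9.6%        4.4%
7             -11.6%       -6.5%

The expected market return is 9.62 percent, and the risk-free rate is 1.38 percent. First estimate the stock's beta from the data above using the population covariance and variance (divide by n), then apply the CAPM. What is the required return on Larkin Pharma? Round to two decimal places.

Mean R_i = (-2.6 − 6.3 − 5.3 − 6.1 − 4.7 + 9.6 − 11.6) / 7 = -3.8571%
Mean R_m = (1.2 − 6.4 − 4.6 − 2.6 − 5.1 + 4.4 − 6.5) / 7 = -2.8000%
Σ(R_i − R̄_i)(R_m − R̄_m) = 143.4500  ⇒  Cov = 143.4500 / 7 = 20.4929
Σ(R_m − R̄_m)² = 103.0600  ⇒  Var(R_m) = 103.0600 / 7 = 14.7229
β = Cov / Var(R_m) = 20.4929 / 14.7229 = 1.3919
MRP = 9.62% − 1.38% = 8.24%
E(R) = R_f + β × MRP = 1.38% + 1.3919 × 8.24% = 12.85%

12.85%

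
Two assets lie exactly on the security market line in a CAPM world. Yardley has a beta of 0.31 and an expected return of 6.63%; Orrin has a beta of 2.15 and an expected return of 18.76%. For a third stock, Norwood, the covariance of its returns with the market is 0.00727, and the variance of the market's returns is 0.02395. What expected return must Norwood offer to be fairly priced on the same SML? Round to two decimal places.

MRP = (18.76% − 6.63%) / (2.15 − 0.31) = 6.5924%
R_f = 6.63% − 0.31 × 6.5924% = 4.5864%
β_Norwood = Cov / Var(R_m) = 0.00727 / 0.02395 = 0.3035
E(R_Norwood) = R_f + β × MRP = 4.5864% + 0.3035 × 6.5924% = 6.59%

6.59%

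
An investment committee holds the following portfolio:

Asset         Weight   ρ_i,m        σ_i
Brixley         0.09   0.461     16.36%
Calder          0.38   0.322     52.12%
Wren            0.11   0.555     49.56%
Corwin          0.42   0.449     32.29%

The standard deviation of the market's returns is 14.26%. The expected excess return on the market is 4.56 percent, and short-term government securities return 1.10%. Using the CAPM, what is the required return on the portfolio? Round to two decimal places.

6.27%

β_Brixley = 0.461 × 16.36% / 14.26% = 0.5289
β_Calder = 0.322 × 52.12% / 14.26% = 1.1769
β_Wren = 0.555 × 49.56% / 14.26% = 1.9289
β_Corwin = 0.449 × 32.29% / 14.26% = 1.0167
β_P = Σ w_i β_i = 0.09×0.5289 + 0.38×1.1769 + 0.11×1.9289 + 0.42×1.0167 = 1.1340
E(R_P) = R_f + β_P × MRP = 1.10% + 1.1340 × 4.56% = 6.27%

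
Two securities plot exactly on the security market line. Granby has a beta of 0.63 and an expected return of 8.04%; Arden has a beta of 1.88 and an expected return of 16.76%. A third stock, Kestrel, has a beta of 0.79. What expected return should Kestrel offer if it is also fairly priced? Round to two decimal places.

9.16%

MRP (SML slope) = (16.76% − 8.04%) / (1.88 − 0.63) = 8.72% / 1.25 = 6.9760%
R_f (intercept) = 8.04% − 0.63 × 6.9760% = 3.6451%
E(R_Kestrel) = R_f + β × MRP = 3.6451% + 0.79 × 6.9760% = 9.16%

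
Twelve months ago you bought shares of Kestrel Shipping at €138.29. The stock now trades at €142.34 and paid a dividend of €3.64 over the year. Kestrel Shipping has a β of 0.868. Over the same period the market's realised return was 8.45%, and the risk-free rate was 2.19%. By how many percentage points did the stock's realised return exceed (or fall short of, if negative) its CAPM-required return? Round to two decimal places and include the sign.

Realised HPR = (P1 + D1 − P0) / P0 = (142.34 + 3.64 − 138.29) / 138.29 = 7.69 / 138.29 = 5.5608%
MRP = 8.45% − 2.19% = 6.26%
CAPM required = R_f + β·MRP = 2.19% + 0.868 × 6.26% = 7.62368%
α = realised − required = 5.5608% − 7.62368% = -2.06%

-2.06%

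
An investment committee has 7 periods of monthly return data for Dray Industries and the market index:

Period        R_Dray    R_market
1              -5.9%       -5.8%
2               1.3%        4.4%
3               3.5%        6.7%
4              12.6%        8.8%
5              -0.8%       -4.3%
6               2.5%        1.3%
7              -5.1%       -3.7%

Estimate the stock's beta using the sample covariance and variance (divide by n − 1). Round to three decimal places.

0.950

Mean R_i = (-5.9 + 1.3 + 3.5 + 12.6 − 0.8 + 2.5 − 5.1) / 7 = 1.1571%
Mean R_m = (-5.8 + 4.4 + 6.7 + 8.8 − 4.3 + 1.3 − 3.7) / 7 = 1.0571%
Σ(R_i − R̄_i)(R_m − R̄_m) = 191.2671  ⇒  Cov = 191.2671 / 6 = 31.8779
Σ(R_m − R̄_m)² = 201.3771  ⇒  Var(R_m) = 201.3771 / 6 = 33.5629
β = Cov / Var(R_m) = 31.8779 / 33.5629 = 0.9498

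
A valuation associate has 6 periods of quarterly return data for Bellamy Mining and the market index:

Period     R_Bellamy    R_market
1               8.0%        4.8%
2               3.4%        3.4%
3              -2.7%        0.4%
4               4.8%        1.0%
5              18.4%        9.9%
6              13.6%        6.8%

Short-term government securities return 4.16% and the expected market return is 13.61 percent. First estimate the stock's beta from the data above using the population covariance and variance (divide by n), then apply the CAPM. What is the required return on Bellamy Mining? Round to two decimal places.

Mean R_i = (8.0 + 3.4 − 2.7 + 4.8 + 18.4 + 13.6) / 6 = 7.5833%
Mean R_m = (4.8 + 3.4 + 0.4 + 1.0 + 9.9 + 6.8) / 6 = 4.3833%
Σ(R_i − R̄_i)(R_m − R̄_m) = 128.8783  ⇒  Cov = 128.8783 / 6 = 21.4797
Σ(R_m − R̄_m)² = 64.7283  ⇒  Var(R_m) = 64.7283 / 6 = 10.7881
β = Cov / Var(R_m) = 21.4797 / 10.7881 = 1.9911
MRP = 13.61% − 4.16% = 9.45%
E(R) = R_f + β × MRP = 4.16% + 1.9911 × 9.45% = 22.98%

22.98%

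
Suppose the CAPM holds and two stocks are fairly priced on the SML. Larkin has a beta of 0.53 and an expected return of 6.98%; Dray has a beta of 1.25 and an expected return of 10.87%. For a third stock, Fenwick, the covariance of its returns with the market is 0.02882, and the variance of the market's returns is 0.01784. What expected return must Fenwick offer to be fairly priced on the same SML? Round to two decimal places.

12.84%

MRP = (10.87% − 6.98%) / (1.25 − 0.53) = 5.4028%
R_f = 6.98% − 0.53 × 5.4028% = 4.1165%
β_Fenwick = Cov / Var(R_m) = 0.02882 / 0.01784 = 1.6155
E(R_Fenwick) = R_f + β × MRP = 4.1165% + 1.6155 × 5.4028% = 12.84%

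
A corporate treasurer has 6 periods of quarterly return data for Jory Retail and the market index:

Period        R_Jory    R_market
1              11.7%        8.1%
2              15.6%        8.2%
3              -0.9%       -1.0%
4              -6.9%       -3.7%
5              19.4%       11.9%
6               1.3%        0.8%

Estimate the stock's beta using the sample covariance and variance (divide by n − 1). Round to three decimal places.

Mean R_i = (11.7 + 15.6 − 0.9 − 6.9 + 19.4 + 1.3) / 6 = 6.7000%
Mean R_m = (8.1 + 8.2 − 1.0 − 3.7 + 11.9 + 0.8) / 6 = 4.0500%
Σ(R_i − R̄_i)(R_m − R̄_m) = 318.2100  ⇒  Cov = 318.2100 / 5 = 63.6420
Σ(R_m − R̄_m)² = 191.3750  ⇒  Var(R_m) = 191.3750 / 5 = 38.2750
β = Cov / Var(R_m) = 63.6420 / 38.2750 = 1.6628

1.663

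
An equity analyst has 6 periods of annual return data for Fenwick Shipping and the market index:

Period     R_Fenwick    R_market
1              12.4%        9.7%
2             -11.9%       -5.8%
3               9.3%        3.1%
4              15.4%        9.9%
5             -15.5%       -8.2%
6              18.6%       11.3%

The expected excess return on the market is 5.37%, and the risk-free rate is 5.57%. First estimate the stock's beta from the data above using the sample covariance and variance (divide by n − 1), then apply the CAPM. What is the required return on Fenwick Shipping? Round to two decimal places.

14.63%

Mean R_i = (12.4 − 11.9 + 9.3 + 15.4 − 15.5 + 18.6) / 6 = 4.7167%
Mean R_m = (9.7 − 5.8 + 3.1 + 9.9 − 8.2 + 11.3) / 6 = 3.3333%
Σ(R_i − R̄_i)(R_m − R̄_m) = 613.5367  ⇒  Cov = 613.5367 / 5 = 122.7073
Σ(R_m − R̄_m)² = 363.6133  ⇒  Var(R_m) = 363.6133 / 5 = 72.7227
β = Cov / Var(R_m) = 122.7073 / 72.7227 = 1.6873
E(R) = R_f + β × MRP = 5.57% + 1.6873 × 5.37% = 14.63%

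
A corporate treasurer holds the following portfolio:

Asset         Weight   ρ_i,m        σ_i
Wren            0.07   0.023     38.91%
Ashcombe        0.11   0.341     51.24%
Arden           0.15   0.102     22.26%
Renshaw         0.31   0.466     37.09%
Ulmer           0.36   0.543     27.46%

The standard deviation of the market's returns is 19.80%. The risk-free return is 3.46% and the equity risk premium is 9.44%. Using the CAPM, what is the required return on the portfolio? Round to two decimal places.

9.68%

β_Wren = 0.023 × 38.91% / 19.80% = 0.0452
β_Ashcombe = 0.341 × 51.24% / 19.80% = 0.8825
β_Arden = 0.102 × 22.26% / 19.80% = 0.1147
β_Renshaw = 0.466 × 37.09% / 19.80% = 0.8729
β_Ulmer = 0.543 × 27.46% / 19.80% = 0.7531
β_P = Σ w_i β_i = 0.07×0.0452 + 0.11×0.8825 + 0.15×0.1147 + 0.31×0.8729 + 0.36×0.7531 = 0.6592
E(R_P) = R_f + β_P × MRP = 3.46% + 0.6592 × 9.44% = 9.68%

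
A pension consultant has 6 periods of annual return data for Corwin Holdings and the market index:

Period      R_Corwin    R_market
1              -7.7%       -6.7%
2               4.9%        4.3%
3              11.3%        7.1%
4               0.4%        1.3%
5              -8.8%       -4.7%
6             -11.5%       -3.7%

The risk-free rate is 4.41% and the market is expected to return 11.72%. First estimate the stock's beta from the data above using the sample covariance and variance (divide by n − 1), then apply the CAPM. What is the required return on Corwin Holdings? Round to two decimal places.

Mean R_i = (-7.7 + 4.9 + 11.3 + 0.4 − 8.8 − 11.5) / 6 = -1.9000%
Mean R_m = (-6.7 + 4.3 + 7.1 + 1.3 − 4.7 − 3.7) / 6 = -0.4000%
Σ(R_i − R̄_i)(R_m − R̄_m) = 232.7600  ⇒  Cov = 232.7600 / 5 = 46.5520
Σ(R_m − R̄_m)² = 150.3000  ⇒  Var(R_m) = 150.3000 / 5 = 30.0600
β = Cov / Var(R_m) = 46.5520 / 30.0600 = 1.5486
MRP = 11.72% − 4.41% = 7.31%
E(R) = R_f + β × MRP = 4.41% + 1.5486 × 7.31% = 15.73%

15.73%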